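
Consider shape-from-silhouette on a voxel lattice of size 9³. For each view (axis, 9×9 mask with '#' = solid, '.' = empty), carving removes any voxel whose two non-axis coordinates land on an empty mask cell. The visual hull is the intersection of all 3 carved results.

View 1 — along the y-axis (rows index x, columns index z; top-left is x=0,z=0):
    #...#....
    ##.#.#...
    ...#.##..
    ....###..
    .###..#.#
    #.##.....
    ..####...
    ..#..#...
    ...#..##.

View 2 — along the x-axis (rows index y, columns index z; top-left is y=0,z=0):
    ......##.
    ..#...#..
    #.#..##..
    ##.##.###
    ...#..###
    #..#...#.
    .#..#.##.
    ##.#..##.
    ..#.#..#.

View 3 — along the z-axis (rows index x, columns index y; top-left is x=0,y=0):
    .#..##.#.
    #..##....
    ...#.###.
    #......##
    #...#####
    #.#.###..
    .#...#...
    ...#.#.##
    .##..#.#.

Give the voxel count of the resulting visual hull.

|visual hull| = 41

before carving: 729 voxels (9×9×9)
after view 1 [y-axis, 29 of 81 cells solid] → remaining = 261
after view 2 [x-axis, 34 of 81 cells solid] → remaining = 105
after view 3 [z-axis, 35 of 81 cells solid] → remaining = 41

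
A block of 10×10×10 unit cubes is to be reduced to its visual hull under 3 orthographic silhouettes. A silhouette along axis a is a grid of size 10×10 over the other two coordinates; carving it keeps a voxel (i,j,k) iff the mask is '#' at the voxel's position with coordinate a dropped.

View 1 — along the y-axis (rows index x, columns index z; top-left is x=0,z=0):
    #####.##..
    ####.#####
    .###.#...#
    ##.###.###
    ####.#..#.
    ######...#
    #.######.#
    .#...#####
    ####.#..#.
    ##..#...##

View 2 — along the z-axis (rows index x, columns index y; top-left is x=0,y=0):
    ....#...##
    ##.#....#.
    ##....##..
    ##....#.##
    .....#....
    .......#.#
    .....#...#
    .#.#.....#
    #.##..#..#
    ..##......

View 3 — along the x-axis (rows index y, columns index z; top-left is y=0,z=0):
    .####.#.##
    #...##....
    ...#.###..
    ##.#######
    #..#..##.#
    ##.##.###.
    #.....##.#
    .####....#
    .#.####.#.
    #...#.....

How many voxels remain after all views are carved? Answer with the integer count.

|visual hull| = 102

start: 10×10×10 = 1000 voxels
[1] y-view keeps 67 columns → grid now 670
[2] z-view keeps 31 columns → grid now 211
[3] x-view keeps 52 columns → grid now 102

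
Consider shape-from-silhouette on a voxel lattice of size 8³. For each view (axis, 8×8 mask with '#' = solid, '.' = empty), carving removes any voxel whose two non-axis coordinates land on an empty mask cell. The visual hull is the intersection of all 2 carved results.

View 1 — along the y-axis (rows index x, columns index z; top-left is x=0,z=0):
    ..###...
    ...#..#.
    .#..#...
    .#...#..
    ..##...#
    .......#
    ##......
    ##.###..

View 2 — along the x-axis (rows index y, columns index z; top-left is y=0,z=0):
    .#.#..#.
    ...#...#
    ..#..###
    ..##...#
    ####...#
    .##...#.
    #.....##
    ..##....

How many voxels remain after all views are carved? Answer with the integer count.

|visual hull| = 62

full grid |V| = 512
carve view 1 (along y, XZ-mask fill 20/64): 160 voxels remain
carve view 2 (along x, YZ-mask fill 25/64): 62 voxels remain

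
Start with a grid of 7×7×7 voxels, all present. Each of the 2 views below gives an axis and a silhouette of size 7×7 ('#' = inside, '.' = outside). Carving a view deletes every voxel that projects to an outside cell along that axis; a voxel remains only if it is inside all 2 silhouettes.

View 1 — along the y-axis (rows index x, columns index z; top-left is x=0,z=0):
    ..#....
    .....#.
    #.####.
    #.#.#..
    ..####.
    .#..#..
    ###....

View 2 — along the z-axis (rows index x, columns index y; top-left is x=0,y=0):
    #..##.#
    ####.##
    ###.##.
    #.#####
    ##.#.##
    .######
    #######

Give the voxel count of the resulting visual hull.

voxel count = 106

before carving: 343 voxels (7×7×7)
after view 1 [y-axis, 19 of 49 cells solid] → remaining = 133
after view 2 [z-axis, 39 of 49 cells solid] → remaining = 106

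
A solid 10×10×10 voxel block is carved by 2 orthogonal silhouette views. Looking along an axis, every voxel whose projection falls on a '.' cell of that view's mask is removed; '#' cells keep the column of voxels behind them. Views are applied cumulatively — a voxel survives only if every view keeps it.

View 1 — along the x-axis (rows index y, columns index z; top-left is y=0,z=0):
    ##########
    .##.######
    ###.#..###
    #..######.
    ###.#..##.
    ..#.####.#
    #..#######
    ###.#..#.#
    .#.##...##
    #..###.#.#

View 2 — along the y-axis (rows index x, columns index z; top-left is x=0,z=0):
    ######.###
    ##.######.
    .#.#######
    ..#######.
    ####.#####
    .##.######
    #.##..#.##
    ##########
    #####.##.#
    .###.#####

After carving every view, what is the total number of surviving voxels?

initial block: 10^3 = 1000
after view 1 [x-axis, 69 of 100 cells solid] → remaining = 690
after view 2 [y-axis, 81 of 100 cells solid] → remaining = 554

|visual hull| = 554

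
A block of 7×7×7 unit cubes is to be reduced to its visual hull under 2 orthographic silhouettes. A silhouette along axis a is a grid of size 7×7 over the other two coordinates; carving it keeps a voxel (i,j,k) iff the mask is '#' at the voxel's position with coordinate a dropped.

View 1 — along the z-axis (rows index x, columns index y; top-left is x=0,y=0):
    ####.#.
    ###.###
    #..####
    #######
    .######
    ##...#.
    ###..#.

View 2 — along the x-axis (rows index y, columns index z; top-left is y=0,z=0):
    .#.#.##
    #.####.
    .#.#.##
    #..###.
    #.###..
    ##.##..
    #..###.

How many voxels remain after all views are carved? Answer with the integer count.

150 voxels

start: 7×7×7 = 343 voxels
step 1: project along z, AND mask (36/49) → |grid| = 252
step 2: project along x, AND mask (29/49) → |grid| = 150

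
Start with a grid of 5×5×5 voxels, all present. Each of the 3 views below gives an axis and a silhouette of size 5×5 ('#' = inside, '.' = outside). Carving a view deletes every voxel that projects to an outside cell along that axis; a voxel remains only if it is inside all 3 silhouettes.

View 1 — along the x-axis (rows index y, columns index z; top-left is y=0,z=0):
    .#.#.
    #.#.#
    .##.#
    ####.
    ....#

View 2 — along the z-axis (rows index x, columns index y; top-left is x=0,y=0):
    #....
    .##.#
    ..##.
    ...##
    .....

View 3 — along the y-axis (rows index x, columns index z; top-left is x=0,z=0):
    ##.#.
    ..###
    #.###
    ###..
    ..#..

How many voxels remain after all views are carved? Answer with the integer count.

start: 5×5×5 = 125 voxels
carve view 1 (along x, YZ-mask fill 13/25): 65 voxels remain
carve view 2 (along z, XY-mask fill 8/25): 21 voxels remain
carve view 3 (along y, XZ-mask fill 14/25): 15 voxels remain

voxel count = 15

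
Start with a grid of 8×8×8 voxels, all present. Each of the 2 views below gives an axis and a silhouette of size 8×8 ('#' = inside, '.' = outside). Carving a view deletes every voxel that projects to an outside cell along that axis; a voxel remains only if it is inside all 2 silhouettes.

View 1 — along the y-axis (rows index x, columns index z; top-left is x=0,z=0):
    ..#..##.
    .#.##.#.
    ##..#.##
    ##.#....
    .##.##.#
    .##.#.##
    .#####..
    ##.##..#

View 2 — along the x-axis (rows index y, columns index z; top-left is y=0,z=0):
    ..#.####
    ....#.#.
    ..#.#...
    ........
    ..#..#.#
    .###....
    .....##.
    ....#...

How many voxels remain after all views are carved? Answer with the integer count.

voxel count = 80

full grid |V| = 512
V1 y: intersect with XZ mask (35 set) -- 280 left
V2 x: intersect with YZ mask (18 set) -- 80 left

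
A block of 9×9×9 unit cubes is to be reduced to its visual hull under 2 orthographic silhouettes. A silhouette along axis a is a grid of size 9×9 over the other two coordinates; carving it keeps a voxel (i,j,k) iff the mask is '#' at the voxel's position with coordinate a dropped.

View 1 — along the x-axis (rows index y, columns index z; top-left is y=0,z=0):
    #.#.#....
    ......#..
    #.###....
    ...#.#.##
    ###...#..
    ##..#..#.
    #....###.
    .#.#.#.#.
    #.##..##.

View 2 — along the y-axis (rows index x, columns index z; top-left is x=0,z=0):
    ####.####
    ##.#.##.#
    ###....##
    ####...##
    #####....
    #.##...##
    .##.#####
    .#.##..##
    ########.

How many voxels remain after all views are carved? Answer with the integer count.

remaining voxels: 204

start: 9×9×9 = 729 voxels
carve view 1 (along x, YZ-mask fill 33/81): 297 voxels remain
carve view 2 (along y, XZ-mask fill 55/81): 204 voxels remain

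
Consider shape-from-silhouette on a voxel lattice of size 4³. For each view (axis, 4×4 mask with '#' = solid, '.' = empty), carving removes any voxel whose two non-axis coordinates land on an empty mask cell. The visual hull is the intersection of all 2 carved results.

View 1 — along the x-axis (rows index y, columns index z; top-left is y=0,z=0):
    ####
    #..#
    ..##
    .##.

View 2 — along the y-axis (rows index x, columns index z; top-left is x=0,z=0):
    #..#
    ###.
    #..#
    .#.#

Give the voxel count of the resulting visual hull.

start: 4×4×4 = 64 voxels
step 1: project along x, AND mask (10/16) → |grid| = 40
step 2: project along y, AND mask (9/16) → |grid| = 22

|visual hull| = 22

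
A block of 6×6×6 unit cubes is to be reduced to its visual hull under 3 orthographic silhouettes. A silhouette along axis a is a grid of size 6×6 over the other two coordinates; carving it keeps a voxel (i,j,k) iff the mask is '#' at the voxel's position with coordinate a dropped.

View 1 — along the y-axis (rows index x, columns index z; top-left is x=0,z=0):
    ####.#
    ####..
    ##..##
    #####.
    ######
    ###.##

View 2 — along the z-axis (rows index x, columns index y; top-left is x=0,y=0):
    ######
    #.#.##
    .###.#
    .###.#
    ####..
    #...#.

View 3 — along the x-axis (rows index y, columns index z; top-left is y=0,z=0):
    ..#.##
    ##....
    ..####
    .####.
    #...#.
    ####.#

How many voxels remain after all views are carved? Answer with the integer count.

|visual hull| = 64

before carving: 216 voxels (6×6×6)
V1 y: intersect with XZ mask (29 set) -- 174 left
V2 z: intersect with XY mask (24 set) -- 116 left
V3 x: intersect with YZ mask (20 set) -- 64 left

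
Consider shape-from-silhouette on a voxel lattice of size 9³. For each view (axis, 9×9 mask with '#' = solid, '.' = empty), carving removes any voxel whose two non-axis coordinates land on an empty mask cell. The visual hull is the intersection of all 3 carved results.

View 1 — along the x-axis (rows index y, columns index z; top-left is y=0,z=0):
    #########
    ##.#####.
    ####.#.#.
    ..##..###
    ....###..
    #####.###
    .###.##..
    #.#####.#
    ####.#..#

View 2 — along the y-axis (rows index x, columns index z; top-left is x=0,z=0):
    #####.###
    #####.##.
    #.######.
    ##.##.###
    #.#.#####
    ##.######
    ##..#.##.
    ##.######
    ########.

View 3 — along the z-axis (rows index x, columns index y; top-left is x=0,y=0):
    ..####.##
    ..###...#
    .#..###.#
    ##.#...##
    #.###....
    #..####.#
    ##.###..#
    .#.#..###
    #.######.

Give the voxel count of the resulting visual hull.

remaining voxels: 230

start: 9×9×9 = 729 voxels
V1 x: intersect with YZ mask (56 set) -- 504 left
V2 y: intersect with XZ mask (65 set) -- 400 left
V3 z: intersect with XY mask (48 set) -- 230 left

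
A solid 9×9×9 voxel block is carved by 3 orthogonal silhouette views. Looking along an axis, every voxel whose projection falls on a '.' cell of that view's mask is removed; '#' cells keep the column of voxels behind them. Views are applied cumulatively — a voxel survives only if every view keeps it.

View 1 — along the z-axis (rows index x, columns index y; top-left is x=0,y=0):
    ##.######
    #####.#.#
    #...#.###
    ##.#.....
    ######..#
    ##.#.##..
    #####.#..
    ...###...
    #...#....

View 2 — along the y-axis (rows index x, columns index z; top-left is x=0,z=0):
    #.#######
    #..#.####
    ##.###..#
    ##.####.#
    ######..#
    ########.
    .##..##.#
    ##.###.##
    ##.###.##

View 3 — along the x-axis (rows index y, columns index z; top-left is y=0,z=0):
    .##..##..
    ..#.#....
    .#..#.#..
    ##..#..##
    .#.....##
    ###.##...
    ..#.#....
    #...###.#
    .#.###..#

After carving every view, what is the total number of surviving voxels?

voxel count = 128

before carving: 729 voxels (9×9×9)
  1. axis=2 (XY plane), |mask|=46  ⇒  voxels=414
  2. axis=1 (XZ plane), |mask|=61  ⇒  voxels=311
  3. axis=0 (YZ plane), |mask|=34  ⇒  voxels=128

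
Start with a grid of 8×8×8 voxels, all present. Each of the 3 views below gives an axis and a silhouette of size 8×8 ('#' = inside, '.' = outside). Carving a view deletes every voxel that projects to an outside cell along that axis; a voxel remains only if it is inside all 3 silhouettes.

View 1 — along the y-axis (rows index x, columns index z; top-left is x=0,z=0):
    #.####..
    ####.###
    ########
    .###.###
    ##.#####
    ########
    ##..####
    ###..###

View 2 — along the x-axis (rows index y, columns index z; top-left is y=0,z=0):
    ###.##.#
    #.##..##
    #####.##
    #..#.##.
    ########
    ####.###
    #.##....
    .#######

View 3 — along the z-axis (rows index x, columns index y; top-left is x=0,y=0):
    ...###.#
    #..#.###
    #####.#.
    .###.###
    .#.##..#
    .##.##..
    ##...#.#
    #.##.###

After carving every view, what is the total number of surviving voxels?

start: 8×8×8 = 512 voxels
carve view 1 (along y, XZ-mask fill 53/64): 424 voxels remain
carve view 2 (along x, YZ-mask fill 47/64): 312 voxels remain
carve view 3 (along z, XY-mask fill 39/64): 192 voxels remain

remaining voxels: 192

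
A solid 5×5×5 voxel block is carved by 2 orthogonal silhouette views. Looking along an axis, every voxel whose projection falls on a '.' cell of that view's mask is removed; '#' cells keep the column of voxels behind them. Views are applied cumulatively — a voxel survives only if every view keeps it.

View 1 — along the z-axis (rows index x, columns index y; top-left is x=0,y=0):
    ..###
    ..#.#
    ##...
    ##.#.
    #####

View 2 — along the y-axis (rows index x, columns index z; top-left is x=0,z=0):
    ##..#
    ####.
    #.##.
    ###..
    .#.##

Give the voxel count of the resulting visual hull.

47 voxels

initial block: 5^3 = 125
  1. axis=2 (XY plane), |mask|=15  ⇒  voxels=75
  2. axis=1 (XZ plane), |mask|=16  ⇒  voxels=47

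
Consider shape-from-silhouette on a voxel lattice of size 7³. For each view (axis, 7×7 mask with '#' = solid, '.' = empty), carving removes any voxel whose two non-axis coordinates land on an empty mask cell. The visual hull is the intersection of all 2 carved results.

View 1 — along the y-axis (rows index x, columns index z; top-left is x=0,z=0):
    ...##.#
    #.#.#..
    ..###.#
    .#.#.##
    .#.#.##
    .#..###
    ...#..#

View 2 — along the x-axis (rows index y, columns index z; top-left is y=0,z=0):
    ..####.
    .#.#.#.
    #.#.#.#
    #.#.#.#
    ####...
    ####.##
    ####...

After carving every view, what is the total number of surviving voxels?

initial block: 7^3 = 343
after view 1 [y-axis, 24 of 49 cells solid] → remaining = 168
after view 2 [x-axis, 29 of 49 cells solid] → remaining = 93

93 voxels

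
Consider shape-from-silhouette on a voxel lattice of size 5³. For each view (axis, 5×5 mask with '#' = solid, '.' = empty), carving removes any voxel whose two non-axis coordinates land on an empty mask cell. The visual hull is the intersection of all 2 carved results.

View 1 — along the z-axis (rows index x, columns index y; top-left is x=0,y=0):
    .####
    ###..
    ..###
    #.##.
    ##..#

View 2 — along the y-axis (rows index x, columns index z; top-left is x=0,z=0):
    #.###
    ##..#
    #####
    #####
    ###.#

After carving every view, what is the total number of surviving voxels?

|visual hull| = 67

start: 5×5×5 = 125 voxels
  1. axis=2 (XY plane), |mask|=16  ⇒  voxels=80
  2. axis=1 (XZ plane), |mask|=21  ⇒  voxels=67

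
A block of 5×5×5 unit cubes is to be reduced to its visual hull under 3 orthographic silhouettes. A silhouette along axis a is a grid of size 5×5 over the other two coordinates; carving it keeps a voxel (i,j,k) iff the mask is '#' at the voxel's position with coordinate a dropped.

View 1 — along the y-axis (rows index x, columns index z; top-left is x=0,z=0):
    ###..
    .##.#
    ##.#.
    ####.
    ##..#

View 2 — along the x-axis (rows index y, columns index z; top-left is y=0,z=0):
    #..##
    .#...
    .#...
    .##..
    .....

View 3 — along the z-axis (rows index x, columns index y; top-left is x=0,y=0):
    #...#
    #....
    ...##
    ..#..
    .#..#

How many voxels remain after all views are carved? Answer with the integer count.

full grid |V| = 125
V1 y: intersect with XZ mask (16 set) -- 80 left
V2 x: intersect with YZ mask (7 set) -- 26 left
V3 z: intersect with XY mask (8 set) -- 5 left

5 voxels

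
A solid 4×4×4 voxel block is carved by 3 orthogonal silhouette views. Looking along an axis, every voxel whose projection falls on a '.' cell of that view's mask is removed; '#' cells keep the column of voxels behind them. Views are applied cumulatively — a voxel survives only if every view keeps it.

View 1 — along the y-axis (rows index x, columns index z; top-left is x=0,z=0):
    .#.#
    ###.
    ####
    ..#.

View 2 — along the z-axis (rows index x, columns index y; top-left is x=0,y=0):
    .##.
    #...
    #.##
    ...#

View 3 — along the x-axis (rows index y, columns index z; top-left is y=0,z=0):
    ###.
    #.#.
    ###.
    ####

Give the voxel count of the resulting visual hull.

voxel count = 15

initial block: 4^3 = 64
V1 y: intersect with XZ mask (10 set) -- 40 left
V2 z: intersect with XY mask (7 set) -- 20 left
V3 x: intersect with YZ mask (12 set) -- 15 left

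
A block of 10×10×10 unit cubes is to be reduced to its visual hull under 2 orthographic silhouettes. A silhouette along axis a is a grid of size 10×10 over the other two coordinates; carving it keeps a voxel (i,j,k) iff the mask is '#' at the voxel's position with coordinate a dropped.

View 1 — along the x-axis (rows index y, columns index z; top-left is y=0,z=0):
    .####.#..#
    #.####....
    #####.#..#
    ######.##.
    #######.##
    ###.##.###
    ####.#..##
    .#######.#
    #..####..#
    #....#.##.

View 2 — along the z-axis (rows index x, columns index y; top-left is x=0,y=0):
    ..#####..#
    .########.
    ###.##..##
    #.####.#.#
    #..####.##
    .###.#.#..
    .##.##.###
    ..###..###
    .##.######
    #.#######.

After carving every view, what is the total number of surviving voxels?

start: 10×10×10 = 1000 voxels
after view 1 [x-axis, 68 of 100 cells solid] → remaining = 680
after view 2 [z-axis, 69 of 100 cells solid] → remaining = 482

|visual hull| = 482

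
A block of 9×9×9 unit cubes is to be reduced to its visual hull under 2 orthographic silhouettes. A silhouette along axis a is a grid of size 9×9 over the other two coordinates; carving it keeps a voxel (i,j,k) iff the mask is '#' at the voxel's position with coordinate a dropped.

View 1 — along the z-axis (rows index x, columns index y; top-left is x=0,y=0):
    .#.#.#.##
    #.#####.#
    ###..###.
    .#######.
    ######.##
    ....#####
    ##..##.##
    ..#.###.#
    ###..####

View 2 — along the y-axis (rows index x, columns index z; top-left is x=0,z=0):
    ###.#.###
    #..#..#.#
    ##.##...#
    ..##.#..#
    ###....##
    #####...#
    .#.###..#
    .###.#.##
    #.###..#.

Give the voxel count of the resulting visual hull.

voxel count = 286

full grid |V| = 729
V1 z: intersect with XY mask (56 set) -- 504 left
V2 y: intersect with XZ mask (47 set) -- 286 left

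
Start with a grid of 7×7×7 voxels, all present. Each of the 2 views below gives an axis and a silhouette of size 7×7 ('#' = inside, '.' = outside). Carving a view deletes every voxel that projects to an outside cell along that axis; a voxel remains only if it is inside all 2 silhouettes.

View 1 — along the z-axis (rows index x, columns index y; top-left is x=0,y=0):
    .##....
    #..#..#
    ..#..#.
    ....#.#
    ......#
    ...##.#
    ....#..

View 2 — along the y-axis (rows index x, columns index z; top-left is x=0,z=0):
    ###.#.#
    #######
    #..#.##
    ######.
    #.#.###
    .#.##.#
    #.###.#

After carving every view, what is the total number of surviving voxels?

before carving: 343 voxels (7×7×7)
step 1: project along z, AND mask (14/49) → |grid| = 98
step 2: project along y, AND mask (36/49) → |grid| = 73

voxel count = 73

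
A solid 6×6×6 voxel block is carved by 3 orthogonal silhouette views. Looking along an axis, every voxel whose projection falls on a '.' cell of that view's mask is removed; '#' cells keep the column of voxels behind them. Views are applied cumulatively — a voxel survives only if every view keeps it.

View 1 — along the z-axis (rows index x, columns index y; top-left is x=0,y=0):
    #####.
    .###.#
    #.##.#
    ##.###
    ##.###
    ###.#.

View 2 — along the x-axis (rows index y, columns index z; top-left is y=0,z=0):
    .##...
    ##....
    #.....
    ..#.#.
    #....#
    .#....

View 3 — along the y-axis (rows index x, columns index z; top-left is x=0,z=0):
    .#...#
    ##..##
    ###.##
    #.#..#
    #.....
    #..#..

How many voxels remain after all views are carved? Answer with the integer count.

remaining voxels: 24

initial block: 6^3 = 216
  1. axis=2 (XY plane), |mask|=27  ⇒  voxels=162
  2. axis=0 (YZ plane), |mask|=10  ⇒  voxels=46
  3. axis=1 (XZ plane), |mask|=17  ⇒  voxels=24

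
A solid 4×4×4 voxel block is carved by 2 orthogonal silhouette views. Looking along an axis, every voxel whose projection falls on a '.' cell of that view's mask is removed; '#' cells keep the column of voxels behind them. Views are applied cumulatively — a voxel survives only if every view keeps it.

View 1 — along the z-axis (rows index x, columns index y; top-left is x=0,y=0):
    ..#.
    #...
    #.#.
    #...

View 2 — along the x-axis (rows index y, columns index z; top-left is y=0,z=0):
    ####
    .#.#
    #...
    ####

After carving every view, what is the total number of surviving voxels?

|visual hull| = 14

initial block: 4^3 = 64
step 1: project along z, AND mask (5/16) → |grid| = 20
step 2: project along x, AND mask (11/16) → |grid| = 14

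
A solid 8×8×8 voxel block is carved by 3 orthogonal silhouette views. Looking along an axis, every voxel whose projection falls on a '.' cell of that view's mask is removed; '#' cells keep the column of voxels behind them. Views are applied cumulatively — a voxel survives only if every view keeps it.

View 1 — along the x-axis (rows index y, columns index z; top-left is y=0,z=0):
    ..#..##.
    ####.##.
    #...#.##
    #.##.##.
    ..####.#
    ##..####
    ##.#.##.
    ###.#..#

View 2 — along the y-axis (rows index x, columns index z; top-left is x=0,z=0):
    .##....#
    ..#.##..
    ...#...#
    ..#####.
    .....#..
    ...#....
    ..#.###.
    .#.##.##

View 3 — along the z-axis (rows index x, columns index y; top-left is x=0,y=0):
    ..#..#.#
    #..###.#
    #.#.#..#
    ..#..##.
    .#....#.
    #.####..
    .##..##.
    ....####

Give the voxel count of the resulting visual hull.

voxel count = 56

full grid |V| = 512
carve view 1 (along x, YZ-mask fill 39/64): 312 voxels remain
carve view 2 (along y, XZ-mask fill 24/64): 114 voxels remain
carve view 3 (along z, XY-mask fill 30/64): 56 voxels remain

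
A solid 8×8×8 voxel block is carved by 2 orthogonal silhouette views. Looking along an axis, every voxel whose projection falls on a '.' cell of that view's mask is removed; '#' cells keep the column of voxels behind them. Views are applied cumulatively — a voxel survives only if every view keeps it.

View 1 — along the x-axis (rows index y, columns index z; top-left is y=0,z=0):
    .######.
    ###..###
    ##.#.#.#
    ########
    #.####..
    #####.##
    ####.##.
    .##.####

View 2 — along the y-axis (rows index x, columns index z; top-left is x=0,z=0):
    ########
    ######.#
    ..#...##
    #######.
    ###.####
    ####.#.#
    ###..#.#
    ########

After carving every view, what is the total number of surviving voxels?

start: 8×8×8 = 512 voxels
step 1: project along x, AND mask (49/64) → |grid| = 392
step 2: project along y, AND mask (51/64) → |grid| = 316

316 voxels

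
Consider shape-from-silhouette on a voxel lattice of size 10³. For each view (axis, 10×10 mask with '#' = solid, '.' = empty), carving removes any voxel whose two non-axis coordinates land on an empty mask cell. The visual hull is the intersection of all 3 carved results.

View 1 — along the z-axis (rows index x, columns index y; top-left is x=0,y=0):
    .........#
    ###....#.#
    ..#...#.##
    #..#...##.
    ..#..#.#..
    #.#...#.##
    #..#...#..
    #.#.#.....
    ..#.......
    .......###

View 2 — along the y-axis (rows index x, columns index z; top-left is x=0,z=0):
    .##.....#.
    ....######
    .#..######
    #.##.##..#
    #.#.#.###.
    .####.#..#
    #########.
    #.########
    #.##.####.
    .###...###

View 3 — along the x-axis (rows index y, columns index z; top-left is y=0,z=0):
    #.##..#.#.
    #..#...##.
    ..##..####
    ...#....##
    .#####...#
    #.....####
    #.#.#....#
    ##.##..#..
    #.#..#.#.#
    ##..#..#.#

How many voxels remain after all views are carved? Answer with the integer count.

107 voxels

initial block: 10^3 = 1000
V1 z: intersect with XY mask (32 set) -- 320 left
V2 y: intersect with XZ mask (65 set) -- 212 left
V3 x: intersect with YZ mask (48 set) -- 107 left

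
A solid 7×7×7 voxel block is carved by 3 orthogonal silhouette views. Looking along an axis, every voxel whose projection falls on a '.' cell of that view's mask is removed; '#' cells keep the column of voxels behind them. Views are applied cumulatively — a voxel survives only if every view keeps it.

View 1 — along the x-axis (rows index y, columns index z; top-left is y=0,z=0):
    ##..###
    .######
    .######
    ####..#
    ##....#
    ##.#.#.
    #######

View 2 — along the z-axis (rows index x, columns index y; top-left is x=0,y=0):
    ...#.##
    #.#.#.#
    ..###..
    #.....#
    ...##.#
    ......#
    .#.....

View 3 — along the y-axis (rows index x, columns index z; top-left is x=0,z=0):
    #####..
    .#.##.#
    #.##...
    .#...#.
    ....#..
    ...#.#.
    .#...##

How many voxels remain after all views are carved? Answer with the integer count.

|visual hull| = 41

full grid |V| = 343
carve view 1 (along x, YZ-mask fill 36/49): 252 voxels remain
carve view 2 (along z, XY-mask fill 17/49): 91 voxels remain
carve view 3 (along y, XZ-mask fill 20/49): 41 voxels remain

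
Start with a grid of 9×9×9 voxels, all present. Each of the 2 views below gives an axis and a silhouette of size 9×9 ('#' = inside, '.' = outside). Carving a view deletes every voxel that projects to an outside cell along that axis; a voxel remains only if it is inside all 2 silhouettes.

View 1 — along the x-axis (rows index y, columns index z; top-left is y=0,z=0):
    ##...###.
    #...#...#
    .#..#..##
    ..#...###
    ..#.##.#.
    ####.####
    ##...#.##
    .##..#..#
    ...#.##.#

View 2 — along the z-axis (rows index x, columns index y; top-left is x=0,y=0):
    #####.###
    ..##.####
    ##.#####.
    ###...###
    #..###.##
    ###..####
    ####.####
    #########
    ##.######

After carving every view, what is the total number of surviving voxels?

start: 9×9×9 = 729 voxels
[1] x-view keeps 41 columns → grid now 369
[2] z-view keeps 65 columns → grid now 297

|visual hull| = 297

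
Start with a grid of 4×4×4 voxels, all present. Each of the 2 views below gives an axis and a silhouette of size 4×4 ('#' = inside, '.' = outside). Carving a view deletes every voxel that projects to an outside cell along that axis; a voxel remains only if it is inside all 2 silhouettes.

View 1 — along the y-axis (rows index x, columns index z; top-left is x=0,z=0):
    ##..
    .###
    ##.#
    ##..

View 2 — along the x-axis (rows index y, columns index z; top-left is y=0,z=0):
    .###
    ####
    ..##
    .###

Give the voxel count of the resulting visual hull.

start: 4×4×4 = 64 voxels
after view 1 [y-axis, 10 of 16 cells solid] → remaining = 40
after view 2 [x-axis, 12 of 16 cells solid] → remaining = 27

remaining voxels: 27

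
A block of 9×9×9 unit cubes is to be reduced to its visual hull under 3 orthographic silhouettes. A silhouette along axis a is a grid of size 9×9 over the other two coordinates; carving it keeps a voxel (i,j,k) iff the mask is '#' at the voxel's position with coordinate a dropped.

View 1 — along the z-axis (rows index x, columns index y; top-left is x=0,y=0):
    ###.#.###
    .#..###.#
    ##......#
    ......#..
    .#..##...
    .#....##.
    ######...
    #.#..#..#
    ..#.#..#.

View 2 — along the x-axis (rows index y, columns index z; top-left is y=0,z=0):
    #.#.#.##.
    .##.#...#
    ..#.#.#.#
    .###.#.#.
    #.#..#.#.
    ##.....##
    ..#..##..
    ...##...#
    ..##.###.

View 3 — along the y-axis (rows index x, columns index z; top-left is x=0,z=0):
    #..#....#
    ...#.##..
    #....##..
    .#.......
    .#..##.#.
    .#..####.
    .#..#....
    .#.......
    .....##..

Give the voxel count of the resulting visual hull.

start: 9×9×9 = 729 voxels
after view 1 [z-axis, 35 of 81 cells solid] → remaining = 315
after view 2 [x-axis, 37 of 81 cells solid] → remaining = 142
after view 3 [y-axis, 24 of 81 cells solid] → remaining = 37

|visual hull| = 37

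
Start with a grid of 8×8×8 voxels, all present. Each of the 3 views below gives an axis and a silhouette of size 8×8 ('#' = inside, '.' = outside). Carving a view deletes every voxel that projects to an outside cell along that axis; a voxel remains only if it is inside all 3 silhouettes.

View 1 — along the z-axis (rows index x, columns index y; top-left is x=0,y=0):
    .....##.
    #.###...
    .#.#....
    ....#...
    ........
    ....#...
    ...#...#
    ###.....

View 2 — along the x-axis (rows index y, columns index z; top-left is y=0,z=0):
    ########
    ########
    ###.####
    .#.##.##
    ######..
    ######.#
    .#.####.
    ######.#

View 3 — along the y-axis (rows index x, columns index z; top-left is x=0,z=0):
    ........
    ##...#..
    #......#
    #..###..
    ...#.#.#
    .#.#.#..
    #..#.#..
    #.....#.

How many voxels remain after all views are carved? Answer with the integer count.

|visual hull| = 30

before carving: 512 voxels (8×8×8)
after view 1 [z-axis, 15 of 64 cells solid] → remaining = 120
after view 2 [x-axis, 53 of 64 cells solid] → remaining = 98
after view 3 [y-axis, 20 of 64 cells solid] → remaining = 30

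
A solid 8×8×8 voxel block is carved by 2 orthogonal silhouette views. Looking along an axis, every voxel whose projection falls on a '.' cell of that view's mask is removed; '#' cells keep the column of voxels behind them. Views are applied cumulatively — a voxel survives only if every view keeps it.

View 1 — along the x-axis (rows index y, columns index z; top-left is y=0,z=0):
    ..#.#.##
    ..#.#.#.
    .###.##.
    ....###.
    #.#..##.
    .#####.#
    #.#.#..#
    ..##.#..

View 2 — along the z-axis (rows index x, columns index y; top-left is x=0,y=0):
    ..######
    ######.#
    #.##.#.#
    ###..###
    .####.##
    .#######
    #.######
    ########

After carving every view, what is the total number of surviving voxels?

|visual hull| = 210

full grid |V| = 512
carve view 1 (along x, YZ-mask fill 32/64): 256 voxels remain
carve view 2 (along z, XY-mask fill 52/64): 210 voxels remain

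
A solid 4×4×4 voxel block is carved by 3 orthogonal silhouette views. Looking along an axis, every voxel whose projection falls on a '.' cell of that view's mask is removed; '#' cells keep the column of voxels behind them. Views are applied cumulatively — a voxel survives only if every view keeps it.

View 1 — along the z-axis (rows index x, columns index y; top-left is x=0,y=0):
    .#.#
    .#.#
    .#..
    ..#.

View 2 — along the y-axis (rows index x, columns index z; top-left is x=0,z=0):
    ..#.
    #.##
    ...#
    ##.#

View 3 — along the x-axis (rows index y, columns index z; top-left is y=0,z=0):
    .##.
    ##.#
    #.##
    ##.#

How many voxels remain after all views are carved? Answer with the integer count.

remaining voxels: 7

initial block: 4^3 = 64
after view 1 [z-axis, 6 of 16 cells solid] → remaining = 24
after view 2 [y-axis, 8 of 16 cells solid] → remaining = 12
after view 3 [x-axis, 11 of 16 cells solid] → remaining = 7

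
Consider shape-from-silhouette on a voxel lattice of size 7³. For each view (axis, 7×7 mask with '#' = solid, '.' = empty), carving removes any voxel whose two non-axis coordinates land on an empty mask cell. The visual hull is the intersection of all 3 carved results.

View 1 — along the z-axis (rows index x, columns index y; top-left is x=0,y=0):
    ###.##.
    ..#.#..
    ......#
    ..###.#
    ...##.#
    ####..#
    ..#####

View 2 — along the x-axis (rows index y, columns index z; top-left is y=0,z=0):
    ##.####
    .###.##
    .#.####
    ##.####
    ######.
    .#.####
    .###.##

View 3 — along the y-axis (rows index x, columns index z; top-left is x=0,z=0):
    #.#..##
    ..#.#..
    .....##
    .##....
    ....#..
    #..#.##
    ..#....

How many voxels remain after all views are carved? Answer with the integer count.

remaining voxels: 45

full grid |V| = 343
after view 1 [z-axis, 25 of 49 cells solid] → remaining = 175
after view 2 [x-axis, 38 of 49 cells solid] → remaining = 136
after view 3 [y-axis, 16 of 49 cells solid] → remaining = 45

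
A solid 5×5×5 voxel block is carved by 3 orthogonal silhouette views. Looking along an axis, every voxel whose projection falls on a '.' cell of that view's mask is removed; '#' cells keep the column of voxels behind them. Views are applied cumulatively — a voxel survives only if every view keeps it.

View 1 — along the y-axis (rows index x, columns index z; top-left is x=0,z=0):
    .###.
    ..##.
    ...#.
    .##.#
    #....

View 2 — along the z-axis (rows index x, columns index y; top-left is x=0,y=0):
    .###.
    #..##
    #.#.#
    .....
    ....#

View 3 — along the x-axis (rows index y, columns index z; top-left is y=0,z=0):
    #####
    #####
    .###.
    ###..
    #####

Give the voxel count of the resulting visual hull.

start: 5×5×5 = 125 voxels
  1. axis=1 (XZ plane), |mask|=10  ⇒  voxels=50
  2. axis=2 (XY plane), |mask|=10  ⇒  voxels=19
  3. axis=0 (YZ plane), |mask|=21  ⇒  voxels=17

|visual hull| = 17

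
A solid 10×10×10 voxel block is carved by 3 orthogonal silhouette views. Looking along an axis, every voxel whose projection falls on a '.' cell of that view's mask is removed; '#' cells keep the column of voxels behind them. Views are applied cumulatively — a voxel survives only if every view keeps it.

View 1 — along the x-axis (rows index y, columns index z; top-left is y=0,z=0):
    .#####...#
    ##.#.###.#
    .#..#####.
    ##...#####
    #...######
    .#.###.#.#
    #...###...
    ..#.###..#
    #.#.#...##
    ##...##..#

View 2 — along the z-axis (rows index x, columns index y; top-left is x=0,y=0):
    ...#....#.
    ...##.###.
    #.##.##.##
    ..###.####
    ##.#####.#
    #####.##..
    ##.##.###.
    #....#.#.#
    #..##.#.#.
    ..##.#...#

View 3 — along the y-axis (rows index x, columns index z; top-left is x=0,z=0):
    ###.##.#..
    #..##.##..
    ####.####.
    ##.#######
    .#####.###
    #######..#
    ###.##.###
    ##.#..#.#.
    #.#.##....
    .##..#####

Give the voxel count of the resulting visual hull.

full grid |V| = 1000
  1. axis=0 (YZ plane), |mask|=58  ⇒  voxels=580
  2. axis=2 (XY plane), |mask|=56  ⇒  voxels=323
  3. axis=1 (XZ plane), |mask|=68  ⇒  voxels=233

voxel count = 233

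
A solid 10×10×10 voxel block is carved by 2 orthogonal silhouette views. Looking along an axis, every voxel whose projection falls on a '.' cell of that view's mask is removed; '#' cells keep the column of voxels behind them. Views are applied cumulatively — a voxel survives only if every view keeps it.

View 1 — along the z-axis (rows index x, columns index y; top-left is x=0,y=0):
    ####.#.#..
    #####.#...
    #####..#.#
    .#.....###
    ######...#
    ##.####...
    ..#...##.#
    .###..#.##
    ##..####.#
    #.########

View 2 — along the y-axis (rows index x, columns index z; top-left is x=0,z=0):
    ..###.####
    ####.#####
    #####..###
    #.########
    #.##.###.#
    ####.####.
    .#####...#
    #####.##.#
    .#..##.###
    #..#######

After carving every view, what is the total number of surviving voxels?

voxel count = 471

before carving: 1000 voxels (10×10×10)
  1. axis=2 (XY plane), |mask|=62  ⇒  voxels=620
  2. axis=1 (XZ plane), |mask|=76  ⇒  voxels=471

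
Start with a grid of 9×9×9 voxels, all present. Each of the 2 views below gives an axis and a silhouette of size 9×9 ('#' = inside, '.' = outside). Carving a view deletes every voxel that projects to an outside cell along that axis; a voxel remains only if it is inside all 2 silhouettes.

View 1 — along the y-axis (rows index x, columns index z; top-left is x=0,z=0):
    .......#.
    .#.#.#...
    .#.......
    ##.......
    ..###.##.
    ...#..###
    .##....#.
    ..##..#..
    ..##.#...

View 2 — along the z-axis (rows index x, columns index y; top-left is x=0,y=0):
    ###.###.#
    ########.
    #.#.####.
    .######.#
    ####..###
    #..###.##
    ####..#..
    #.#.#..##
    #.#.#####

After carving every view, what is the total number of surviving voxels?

initial block: 9^3 = 729
carve view 1 (along y, XZ-mask fill 25/81): 225 voxels remain
carve view 2 (along z, XY-mask fill 58/81): 161 voxels remain

voxel count = 161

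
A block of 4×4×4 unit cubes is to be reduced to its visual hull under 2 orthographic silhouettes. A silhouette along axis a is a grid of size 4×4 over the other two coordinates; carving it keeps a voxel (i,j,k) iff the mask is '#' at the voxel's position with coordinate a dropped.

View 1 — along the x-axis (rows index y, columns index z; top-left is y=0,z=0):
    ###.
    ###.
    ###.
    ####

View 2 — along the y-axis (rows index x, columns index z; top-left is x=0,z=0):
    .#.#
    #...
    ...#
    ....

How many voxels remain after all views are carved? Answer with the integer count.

voxel count = 10

before carving: 64 voxels (4×4×4)
[1] x-view keeps 13 columns → grid now 52
[2] y-view keeps 4 columns → grid now 10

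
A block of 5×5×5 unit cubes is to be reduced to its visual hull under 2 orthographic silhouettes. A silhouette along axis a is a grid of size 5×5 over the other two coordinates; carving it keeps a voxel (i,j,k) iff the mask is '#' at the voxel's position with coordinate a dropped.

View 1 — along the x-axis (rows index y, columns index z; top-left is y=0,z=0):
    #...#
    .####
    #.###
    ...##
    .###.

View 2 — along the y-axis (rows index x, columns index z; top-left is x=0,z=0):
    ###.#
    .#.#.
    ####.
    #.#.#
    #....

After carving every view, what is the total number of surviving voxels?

initial block: 5^3 = 125
step 1: project along x, AND mask (15/25) → |grid| = 75
step 2: project along y, AND mask (14/25) → |grid| = 39

remaining voxels: 39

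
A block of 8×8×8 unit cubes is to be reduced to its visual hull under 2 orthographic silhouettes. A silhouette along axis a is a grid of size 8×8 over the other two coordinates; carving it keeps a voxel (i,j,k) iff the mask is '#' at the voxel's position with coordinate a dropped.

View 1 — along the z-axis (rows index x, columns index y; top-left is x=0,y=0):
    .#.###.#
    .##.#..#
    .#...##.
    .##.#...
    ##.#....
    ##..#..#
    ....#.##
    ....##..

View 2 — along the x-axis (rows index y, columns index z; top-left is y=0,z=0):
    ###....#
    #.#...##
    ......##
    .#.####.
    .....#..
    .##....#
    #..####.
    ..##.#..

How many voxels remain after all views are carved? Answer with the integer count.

start: 8×8×8 = 512 voxels
[1] z-view keeps 27 columns → grid now 216
[2] x-view keeps 27 columns → grid now 83

remaining voxels: 83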